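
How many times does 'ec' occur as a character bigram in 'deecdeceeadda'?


Scanning 'deecdeceeadda' for bigram 'ec':
  Position 0: 'de' -> no
  Position 1: 'ee' -> no
  Position 2: 'ec' -> MATCH
  Position 3: 'cd' -> no
  Position 4: 'de' -> no
  Position 5: 'ec' -> MATCH
  Position 6: 'ce' -> no
  Position 7: 'ee' -> no
  Position 8: 'ea' -> no
  Position 9: 'ad' -> no
  Position 10: 'dd' -> no
  Position 11: 'da' -> no
Total matches: 2

2


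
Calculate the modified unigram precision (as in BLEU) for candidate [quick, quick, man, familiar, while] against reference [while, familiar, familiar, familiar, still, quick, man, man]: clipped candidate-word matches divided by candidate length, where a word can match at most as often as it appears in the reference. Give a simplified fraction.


Reference word counts: {'familiar': 3, 'man': 2, 'quick': 1, 'still': 1, 'while': 1}
Checking each candidate word (with clipping):
  'quick' -> in reference (ref count 1, used 1/1) -> match (matches: 1)
  'quick' -> ref count 1 already used up (1/1) -> clipped, no match (matches: 1)
  'man' -> in reference (ref count 2, used 1/2) -> match (matches: 2)
  'familiar' -> in reference (ref count 3, used 1/3) -> match (matches: 3)
  'while' -> in reference (ref count 1, used 1/1) -> match (matches: 4)
Clipped matches: 4, Candidate length: 5
Precision = 4/5

4/5


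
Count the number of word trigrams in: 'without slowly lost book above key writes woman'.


Word trigrams from [8] words:
  Trigram 1: (without slowly lost)
  Trigram 2: (slowly lost book)
  Trigram 3: (lost book above)
  Trigram 4: (book above key)
  Trigram 5: (above key writes)
  Trigram 6: (key writes woman)
Total word trigrams: 8 - 2 = 6

6


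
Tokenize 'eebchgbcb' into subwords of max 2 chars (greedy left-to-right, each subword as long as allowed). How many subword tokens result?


'eebchgbcb' has 9 characters.
Chunking with max size 2:
  Chunk 1: 'ee' (positions 0-1)
  Chunk 2: 'bc' (positions 2-3)
  Chunk 3: 'hg' (positions 4-5)
  Chunk 4: 'bc' (positions 6-7)
  Chunk 5: 'b' (positions 8-8)
Total chunks: ceil(9 / 2) = 5

5


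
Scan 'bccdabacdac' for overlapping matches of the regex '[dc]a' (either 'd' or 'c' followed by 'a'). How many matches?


Pattern: [dc]a means either 'd' or 'c' followed by 'a'.
Scanning 'bccdabacdac' position-by-position:
  Pos 0: window 'bc' -> no
  Pos 1: window 'cc' -> no
  Pos 2: window 'cd' -> no
  Pos 3: window 'da' -> MATCH
  Pos 4: window 'ab' -> no
  Pos 5: window 'ba' -> no
  Pos 6: window 'ac' -> no
  Pos 7: window 'cd' -> no
  Pos 8: window 'da' -> MATCH
  Pos 9: window 'ac' -> no
  Pos 10: window 'c' -> no
Total matches: 2

2


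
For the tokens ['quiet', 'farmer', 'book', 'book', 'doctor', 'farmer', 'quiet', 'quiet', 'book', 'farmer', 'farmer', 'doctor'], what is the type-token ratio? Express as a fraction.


Tokens: 12
Unique types: ('book', 'doctor', 'farmer', 'quiet') = 4
TTR = 4/12
Simplify: divide both by 4 -> 1/3
TTR = 1/3

1/3


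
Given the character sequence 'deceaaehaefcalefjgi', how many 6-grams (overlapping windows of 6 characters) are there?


String 'deceaaehaefcalefjgi' has length L = 19.
Number of overlapping n-grams = L - n + 1
Substituting: 19 - 6 + 1 = 14

14


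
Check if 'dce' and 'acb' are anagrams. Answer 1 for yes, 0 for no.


Sort characters of 'dce': 'cde'
Sort characters of 'acb': 'abc'
Sorted forms differ -> they are NOT anagrams
Result: 0

0


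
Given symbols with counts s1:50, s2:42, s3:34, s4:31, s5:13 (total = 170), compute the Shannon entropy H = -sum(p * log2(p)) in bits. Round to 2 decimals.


Computing entropy H = -sum(p_i * log2(p_i)):
  s1: p = 50/170 = 0.2941, -p*log2(p) = 0.5193
  s2: p = 42/170 = 0.2471, -p*log2(p) = 0.4983
  s3: p = 34/170 = 0.2000, -p*log2(p) = 0.4644
  s4: p = 31/170 = 0.1824, -p*log2(p) = 0.4477
  s5: p = 13/170 = 0.0765, -p*log2(p) = 0.2836
H = sum of terms = 2.2133
Rounded to 2 decimals: 2.21

2.21


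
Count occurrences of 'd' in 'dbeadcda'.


Scanning 'dbeadcda' for 'd':
  Position 0: 'd' -> MATCH (count: 1)
  Position 4: 'd' -> MATCH (count: 2)
  Position 6: 'd' -> MATCH (count: 3)
Total occurrences of 'd': 3

3


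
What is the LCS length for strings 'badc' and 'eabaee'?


DP table for LCS of 'badc' and 'eabaee':
       e  a  b  a  e  e
    0  0  0  0  0  0  0
  b 0  0  0  1  1  1  1
  a 0  0  1  1  2  2  2
  d 0  0  1  1  2  2  2
  c 0  0  1  1  2  2  2
LCS: 'ba'
LCS length = 2

2


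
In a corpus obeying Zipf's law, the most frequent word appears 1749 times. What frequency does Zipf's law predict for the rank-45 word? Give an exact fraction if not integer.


Zipf's law: freq(rank) = f1 / rank
f1 = 1749, rank = 45
freq = 1749 / 45
GCD(1749, 45) = 3
Simplified: 583/15

583/15


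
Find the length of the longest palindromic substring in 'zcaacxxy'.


Scanning 'zcaacxxy' for palindromic substrings.
Substring at positions 1-4: 'caac'.
Check: reverse('caac') = 'caac' -> palindrome confirmed.
Neighbouring characters ('z' / 'x') break symmetry, so it cannot extend further.
No longer palindromic substring exists; longest length = 4

4


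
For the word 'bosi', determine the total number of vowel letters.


Scanning each character of 'bosi':
  Position 1: 'b' -> consonant (running count: 0)
  Position 2: 'o' -> vowel (running count: 1)
  Position 3: 's' -> consonant (running count: 1)
  Position 4: 'i' -> vowel (running count: 2)
Total vowels: 2

2


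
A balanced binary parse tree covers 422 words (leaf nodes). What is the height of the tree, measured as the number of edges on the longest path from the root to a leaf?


In a balanced binary tree with n leaves the deepest leaf is ceil(log2(n)) edges below the root.
log2(422) = 8.7211
ceil(8.7211) = 9
height (edges) = 9

9


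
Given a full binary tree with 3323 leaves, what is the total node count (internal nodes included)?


Leaf nodes (terminals): 3323
Internal nodes = n - 1 = 3323 - 1 = 3322
Total = leaves + internal = 3323 + 3322 = 6645

6645


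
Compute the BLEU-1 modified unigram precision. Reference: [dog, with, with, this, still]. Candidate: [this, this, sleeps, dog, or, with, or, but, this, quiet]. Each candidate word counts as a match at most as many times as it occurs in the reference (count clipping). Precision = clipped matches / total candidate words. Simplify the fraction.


Reference word counts: {'dog': 1, 'still': 1, 'this': 1, 'with': 2}
Checking each candidate word (with clipping):
  'this' -> in reference (ref count 1, used 1/1) -> match (matches: 1)
  'this' -> ref count 1 already used up (1/1) -> clipped, no match (matches: 1)
  'sleeps' -> not in reference -> no match (matches: 1)
  'dog' -> in reference (ref count 1, used 1/1) -> match (matches: 2)
  'or' -> not in reference -> no match (matches: 2)
  'with' -> in reference (ref count 2, used 1/2) -> match (matches: 3)
  'or' -> not in reference -> no match (matches: 3)
  'but' -> not in reference -> no match (matches: 3)
  'this' -> ref count 1 already used up (1/1) -> clipped, no match (matches: 3)
  'quiet' -> not in reference -> no match (matches: 3)
Clipped matches: 3, Candidate length: 10
Precision = 3/10

3/10


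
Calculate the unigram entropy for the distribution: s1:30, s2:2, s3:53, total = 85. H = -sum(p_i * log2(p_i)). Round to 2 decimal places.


Computing entropy H = -sum(p_i * log2(p_i)):
  s1: p = 30/85 = 0.3529, -p*log2(p) = 0.5303
  s2: p = 2/85 = 0.0235, -p*log2(p) = 0.1273
  s3: p = 53/85 = 0.6235, -p*log2(p) = 0.4249
H = sum of terms = 1.0825
Rounded to 2 decimals: 1.08

1.08


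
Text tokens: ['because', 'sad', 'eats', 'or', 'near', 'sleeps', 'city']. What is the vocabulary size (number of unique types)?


Listing all tokens and tracking unique types:
  Token 1: 'because' -> NEW (unique so far: 1)
  Token 2: 'sad' -> NEW (unique so far: 2)
  Token 3: 'eats' -> NEW (unique so far: 3)
  Token 4: 'or' -> NEW (unique so far: 4)
  Token 5: 'near' -> NEW (unique so far: 5)
  Token 6: 'sleeps' -> NEW (unique so far: 6)
  Token 7: 'city' -> NEW (unique so far: 7)
Unique types: ('because', 'city', 'eats', 'near', 'or', 'sad', 'sleeps')
Vocabulary size: 7

7


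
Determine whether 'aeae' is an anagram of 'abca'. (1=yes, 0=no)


Sort characters of 'aeae': 'aaee'
Sort characters of 'abca': 'aabc'
Sorted forms differ -> they are NOT anagrams
Result: 0

0


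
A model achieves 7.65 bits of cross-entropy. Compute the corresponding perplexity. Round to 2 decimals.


Perplexity formula: PP = 2^H
H = 7.65
PP = 2^7.65
Decompose: 2^7.65 = 2^7 * 2^0.65
2^7 = 128, 2^0.65 ~ 1.5691682
PP ~ 128 * 1.5691682 = 200.8535296
Rounded to 2 decimals: 200.85

200.85


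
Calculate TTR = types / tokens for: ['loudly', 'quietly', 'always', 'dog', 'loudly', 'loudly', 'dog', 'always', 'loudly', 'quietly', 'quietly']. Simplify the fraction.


Tokens: 11
Unique types: ('always', 'dog', 'loudly', 'quietly') = 4
TTR = 4/11
Already in lowest terms.

4/11


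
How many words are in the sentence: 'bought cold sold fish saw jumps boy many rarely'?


Counting words by splitting on spaces:
  Word 1: 'bought'
  Word 2: 'cold'
  Word 3: 'sold'
  Word 4: 'fish'
  Word 5: 'saw'
  Word 6: 'jumps'
  Word 7: 'boy'
  Word 8: 'many'
  Word 9: 'rarely'
Total words: 9

9


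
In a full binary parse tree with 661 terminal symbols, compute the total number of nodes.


Leaf nodes (terminals): 661
Internal nodes = n - 1 = 661 - 1 = 660
Total = leaves + internal = 661 + 660 = 1321

1321


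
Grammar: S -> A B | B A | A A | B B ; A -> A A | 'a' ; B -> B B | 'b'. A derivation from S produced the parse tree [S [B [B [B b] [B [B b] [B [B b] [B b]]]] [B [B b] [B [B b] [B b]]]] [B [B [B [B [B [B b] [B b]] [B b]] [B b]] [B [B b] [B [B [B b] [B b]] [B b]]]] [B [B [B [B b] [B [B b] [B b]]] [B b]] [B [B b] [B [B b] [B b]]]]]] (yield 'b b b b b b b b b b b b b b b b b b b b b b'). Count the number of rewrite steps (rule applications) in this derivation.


Every bracketed nonterminal node [X ...] in the tree is produced by exactly one rule application.
Reading the tree off as a leftmost derivation:
  Step 1: S  =>  B B   (applied S -> B B)
  Step 2: B B  =>  B B B   (applied B -> B B)
  Step 3: B B B  =>  B B B B   (applied B -> B B)
  Step 4: B B B B  =>  b B B B   (applied B -> b)
  Step 5: b B B B  =>  b B B B B   (applied B -> B B)
  Step 6: b B B B B  =>  b b B B B   (applied B -> b)
  Step 7: b b B B B  =>  b b B B B B   (applied B -> B B)
  Step 8: b b B B B B  =>  b b b B B B   (applied B -> b)
  Step 9: b b b B B B  =>  b b b b B B   (applied B -> b)
  Step 10: b b b b B B  =>  b b b b B B B   (applied B -> B B)
  Step 11: b b b b B B B  =>  b b b b b B B   (applied B -> b)
  Step 12: b b b b b B B  =>  b b b b b B B B   (applied B -> B B)
  Step 13: b b b b b B B B  =>  b b b b b b B B   (applied B -> b)
  Step 14: b b b b b b B B  =>  b b b b b b b B   (applied B -> b)
  Step 15: b b b b b b b B  =>  b b b b b b b B B   (applied B -> B B)
  Step 16: b b b b b b b B B  =>  b b b b b b b B B B   (applied B -> B B)
  Step 17: b b b b b b b B B B  =>  b b b b b b b B B B B   (applied B -> B B)
  Step 18: b b b b b b b B B B B  =>  b b b b b b b B B B B B   (applied B -> B B)
  Step 19: b b b b b b b B B B B B  =>  b b b b b b b B B B B B B   (applied B -> B B)
  Step 20: b b b b b b b B B B B B B  =>  b b b b b b b b B B B B B   (applied B -> b)
  Step 21: b b b b b b b b B B B B B  =>  b b b b b b b b b B B B B   (applied B -> b)
  Step 22: b b b b b b b b b B B B B  =>  b b b b b b b b b b B B B   (applied B -> b)
  Step 23: b b b b b b b b b b B B B  =>  b b b b b b b b b b b B B   (applied B -> b)
  Step 24: b b b b b b b b b b b B B  =>  b b b b b b b b b b b B B B   (applied B -> B B)
  Step 25: b b b b b b b b b b b B B B  =>  b b b b b b b b b b b b B B   (applied B -> b)
  Step 26: b b b b b b b b b b b b B B  =>  b b b b b b b b b b b b B B B   (applied B -> B B)
  Step 27: b b b b b b b b b b b b B B B  =>  b b b b b b b b b b b b B B B B   (applied B -> B B)
  Step 28: b b b b b b b b b b b b B B B B  =>  b b b b b b b b b b b b b B B B   (applied B -> b)
  Step 29: b b b b b b b b b b b b b B B B  =>  b b b b b b b b b b b b b b B B   (applied B -> b)
  Step 30: b b b b b b b b b b b b b b B B  =>  b b b b b b b b b b b b b b b B   (applied B -> b)
  Step 31: b b b b b b b b b b b b b b b B  =>  b b b b b b b b b b b b b b b B B   (applied B -> B B)
  Step 32: b b b b b b b b b b b b b b b B B  =>  b b b b b b b b b b b b b b b B B B   (applied B -> B B)
  Step 33: b b b b b b b b b b b b b b b B B B  =>  b b b b b b b b b b b b b b b B B B B   (applied B -> B B)
  Step 34: b b b b b b b b b b b b b b b B B B B  =>  b b b b b b b b b b b b b b b b B B B   (applied B -> b)
  Step 35: b b b b b b b b b b b b b b b b B B B  =>  b b b b b b b b b b b b b b b b B B B B   (applied B -> B B)
  Step 36: b b b b b b b b b b b b b b b b B B B B  =>  b b b b b b b b b b b b b b b b b B B B   (applied B -> b)
  Step 37: b b b b b b b b b b b b b b b b b B B B  =>  b b b b b b b b b b b b b b b b b b B B   (applied B -> b)
  Step 38: b b b b b b b b b b b b b b b b b b B B  =>  b b b b b b b b b b b b b b b b b b b B   (applied B -> b)
  Step 39: b b b b b b b b b b b b b b b b b b b B  =>  b b b b b b b b b b b b b b b b b b b B B   (applied B -> B B)
  Step 40: b b b b b b b b b b b b b b b b b b b B B  =>  b b b b b b b b b b b b b b b b b b b b B   (applied B -> b)
  Step 41: b b b b b b b b b b b b b b b b b b b b B  =>  b b b b b b b b b b b b b b b b b b b b B B   (applied B -> B B)
  Step 42: b b b b b b b b b b b b b b b b b b b b B B  =>  b b b b b b b b b b b b b b b b b b b b b B   (applied B -> b)
  Step 43: b b b b b b b b b b b b b b b b b b b b b B  =>  b b b b b b b b b b b b b b b b b b b b b b   (applied B -> b)
Final yield: b b b b b b b b b b b b b b b b b b b b b b
Total rewrite steps: 43

43


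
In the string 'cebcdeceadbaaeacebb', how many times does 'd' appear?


Scanning 'cebcdeceadbaaeacebb' for 'd':
  Position 4: 'd' -> MATCH (count: 1)
  Position 9: 'd' -> MATCH (count: 2)
Total occurrences of 'd': 2

2


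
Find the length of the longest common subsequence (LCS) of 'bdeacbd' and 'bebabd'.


DP table for LCS of 'bdeacbd' and 'bebabd':
       b  e  b  a  b  d
    0  0  0  0  0  0  0
  b 0  1  1  1  1  1  1
  d 0  1  1  1  1  1  2
  e 0  1  2  2  2  2  2
  a 0  1  2  2  3  3  3
  c 0  1  2  2  3  3  3
  b 0  1  2  3  3  4  4
  d 0  1  2  3  3  4  5
LCS: 'beabd'
LCS length = 5

5


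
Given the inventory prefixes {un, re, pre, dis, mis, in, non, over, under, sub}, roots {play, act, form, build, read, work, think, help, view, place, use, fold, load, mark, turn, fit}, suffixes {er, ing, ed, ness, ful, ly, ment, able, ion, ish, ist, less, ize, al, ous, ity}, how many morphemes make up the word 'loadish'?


Segmenting 'loadish' against the inventory:
  'load' -> root (morpheme 1)
  'ish' -> suffix (morpheme 2)
Total morphemes: 2

2


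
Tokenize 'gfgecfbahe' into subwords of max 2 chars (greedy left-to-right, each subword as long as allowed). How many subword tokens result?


'gfgecfbahe' has 10 characters.
Chunking with max size 2:
  Chunk 1: 'gf' (positions 0-1)
  Chunk 2: 'ge' (positions 2-3)
  Chunk 3: 'cf' (positions 4-5)
  Chunk 4: 'ba' (positions 6-7)
  Chunk 5: 'he' (positions 8-9)
Total chunks: ceil(10 / 2) = 5

5


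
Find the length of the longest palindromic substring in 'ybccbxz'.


Scanning 'ybccbxz' for palindromic substrings.
Substring at positions 1-4: 'bccb'.
Check: reverse('bccb') = 'bccb' -> palindrome confirmed.
Neighbouring characters ('y' / 'x') break symmetry, so it cannot extend further.
No longer palindromic substring exists; longest length = 4

4


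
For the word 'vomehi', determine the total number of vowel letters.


Scanning each character of 'vomehi':
  Position 1: 'v' -> consonant (running count: 0)
  Position 2: 'o' -> vowel (running count: 1)
  Position 3: 'm' -> consonant (running count: 1)
  Position 4: 'e' -> vowel (running count: 2)
  Position 5: 'h' -> consonant (running count: 2)
  Position 6: 'i' -> vowel (running count: 3)
Total vowels: 3

3


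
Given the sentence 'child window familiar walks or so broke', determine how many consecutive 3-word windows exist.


Word trigrams from [7] words:
  Trigram 1: (child window familiar)
  Trigram 2: (window familiar walks)
  Trigram 3: (familiar walks or)
  Trigram 4: (walks or so)
  Trigram 5: (or so broke)
Total word trigrams: 7 - 2 = 5

5


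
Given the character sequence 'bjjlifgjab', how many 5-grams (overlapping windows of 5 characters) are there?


String 'bjjlifgjab' has length L = 10.
Number of overlapping n-grams = L - n + 1
Substituting: 10 - 5 + 1 = 6

6


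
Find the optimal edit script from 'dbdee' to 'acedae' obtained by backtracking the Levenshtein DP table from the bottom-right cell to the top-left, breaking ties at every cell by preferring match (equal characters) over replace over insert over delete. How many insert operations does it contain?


Edit distance = 4. Backtracking from cell (5, 6) with preference match > replace > insert > delete,
then listing the resulting alignment 'dbdee' -> 'acedae' left to right:
  Step 1: insert 'a' [insertion #1]
  Step 2: replace d->c
  Step 3: replace b->e
  Step 4: keep 'd'
  Step 5: replace e->a
  Step 6: keep 'e'
Total insertions: 1

1


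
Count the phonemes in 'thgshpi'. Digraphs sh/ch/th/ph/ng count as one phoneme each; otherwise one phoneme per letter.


Parsing 'thgshpi' greedily, digraphs first:
  'th' -> digraph (1 consonant phoneme) (phonemes so far: 1)
  'g' -> consonant phoneme (phonemes so far: 2)
  'sh' -> digraph (1 consonant phoneme) (phonemes so far: 3)
  'p' -> consonant phoneme (phonemes so far: 4)
  'i' -> vowel phoneme (phonemes so far: 5)
Total phonemes: 5

5


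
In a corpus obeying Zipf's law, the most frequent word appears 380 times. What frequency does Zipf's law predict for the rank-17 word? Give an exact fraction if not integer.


Zipf's law: freq(rank) = f1 / rank
f1 = 380, rank = 17
freq = 380 / 17
GCD(380, 17) = 1
Simplified: 380/17

380/17


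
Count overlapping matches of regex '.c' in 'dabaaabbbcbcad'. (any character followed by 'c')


Pattern: .c means any character followed by 'c'.
Scanning 'dabaaabbbcbcad' position-by-position:
  Pos 0: window 'da' -> no
  Pos 1: window 'ab' -> no
  Pos 2: window 'ba' -> no
  Pos 3: window 'aa' -> no
  Pos 4: window 'aa' -> no
  Pos 5: window 'ab' -> no
  Pos 6: window 'bb' -> no
  Pos 7: window 'bb' -> no
  Pos 8: window 'bc' -> MATCH
  Pos 9: window 'cb' -> no
  Pos 10: window 'bc' -> MATCH
  Pos 11: window 'ca' -> no
  Pos 12: window 'ad' -> no
  Pos 13: window 'd' -> no
Total matches: 2

2


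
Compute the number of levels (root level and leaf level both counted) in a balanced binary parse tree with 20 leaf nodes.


In a balanced binary tree with n leaves the deepest leaf is ceil(log2(n)) edges below the root,
so counting node levels inclusive of root and leaves gives ceil(log2(n)) + 1 levels.
log2(20) = 4.3219
ceil(4.3219) = 5
levels = 5 + 1 = 6

6


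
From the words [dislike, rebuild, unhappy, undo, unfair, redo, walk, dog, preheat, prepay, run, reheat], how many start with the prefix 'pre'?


Checking each word for prefix 'pre':
  'dislike' -> no (count: 0)
  'rebuild' -> no (count: 0)
  'unhappy' -> no (count: 0)
  'undo' -> no (count: 0)
  'unfair' -> no (count: 0)
  'redo' -> no (count: 0)
  'walk' -> no (count: 0)
  'dog' -> no (count: 0)
  'preheat' -> YES, starts with 'pre' (count: 1)
  'prepay' -> YES, starts with 'pre' (count: 2)
  'run' -> no (count: 2)
  'reheat' -> no (count: 2)
Total with prefix 'pre': 2

2


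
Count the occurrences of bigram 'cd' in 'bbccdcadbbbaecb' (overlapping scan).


Scanning 'bbccdcadbbbaecb' for bigram 'cd':
  Position 0: 'bb' -> no
  Position 1: 'bc' -> no
  Position 2: 'cc' -> no
  Position 3: 'cd' -> MATCH
  Position 4: 'dc' -> no
  Position 5: 'ca' -> no
  Position 6: 'ad' -> no
  Position 7: 'db' -> no
  Position 8: 'bb' -> no
  Position 9: 'bb' -> no
  Position 10: 'ba' -> no
  Position 11: 'ae' -> no
  Position 12: 'ec' -> no
  Position 13: 'cb' -> no
Total matches: 1

1


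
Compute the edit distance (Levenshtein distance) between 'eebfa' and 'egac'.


Building DP table for s1='eebfa' (len 5) and s2='egac' (len 4):
       e  g  a  c
    0  1  2  3  4
  e 1  0  1  2  3
  e 2  1  1  2  3
  b 3  2  2  2  3
  f 4  3  3  3  3
  a 5  4  4  3  4
Edit distance = dp[5][4] = 4

4


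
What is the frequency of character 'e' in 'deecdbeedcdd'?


Scanning 'deecdbeedcdd' for 'e':
  Position 1: 'e' -> MATCH (count: 1)
  Position 2: 'e' -> MATCH (count: 2)
  Position 6: 'e' -> MATCH (count: 3)
  Position 7: 'e' -> MATCH (count: 4)
Total occurrences of 'e': 4

4


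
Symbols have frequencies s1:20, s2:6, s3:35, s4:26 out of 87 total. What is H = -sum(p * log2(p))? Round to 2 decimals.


Computing entropy H = -sum(p_i * log2(p_i)):
  s1: p = 20/87 = 0.2299, -p*log2(p) = 0.4876
  s2: p = 6/87 = 0.0690, -p*log2(p) = 0.2661
  s3: p = 35/87 = 0.4023, -p*log2(p) = 0.5285
  s4: p = 26/87 = 0.2989, -p*log2(p) = 0.5207
H = sum of terms = 1.8029
Rounded to 2 decimals: 1.80

1.80


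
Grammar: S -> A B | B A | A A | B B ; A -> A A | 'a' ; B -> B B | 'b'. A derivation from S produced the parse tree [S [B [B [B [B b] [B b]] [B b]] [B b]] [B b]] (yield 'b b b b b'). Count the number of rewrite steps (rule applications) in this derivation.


Every bracketed nonterminal node [X ...] in the tree is produced by exactly one rule application.
Reading the tree off as a leftmost derivation:
  Step 1: S  =>  B B   (applied S -> B B)
  Step 2: B B  =>  B B B   (applied B -> B B)
  Step 3: B B B  =>  B B B B   (applied B -> B B)
  Step 4: B B B B  =>  B B B B B   (applied B -> B B)
  Step 5: B B B B B  =>  b B B B B   (applied B -> b)
  Step 6: b B B B B  =>  b b B B B   (applied B -> b)
  Step 7: b b B B B  =>  b b b B B   (applied B -> b)
  Step 8: b b b B B  =>  b b b b B   (applied B -> b)
  Step 9: b b b b B  =>  b b b b b   (applied B -> b)
Final yield: b b b b b
Total rewrite steps: 9

9


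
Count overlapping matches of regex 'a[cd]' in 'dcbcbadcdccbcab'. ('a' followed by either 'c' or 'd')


Pattern: a[cd] means 'a' followed by either 'c' or 'd'.
Scanning 'dcbcbadcdccbcab' position-by-position:
  Pos 0: window 'dc' -> no
  Pos 1: window 'cb' -> no
  Pos 2: window 'bc' -> no
  Pos 3: window 'cb' -> no
  Pos 4: window 'ba' -> no
  Pos 5: window 'ad' -> MATCH
  Pos 6: window 'dc' -> no
  Pos 7: window 'cd' -> no
  Pos 8: window 'dc' -> no
  Pos 9: window 'cc' -> no
  Pos 10: window 'cb' -> no
  Pos 11: window 'bc' -> no
  Pos 12: window 'ca' -> no
  Pos 13: window 'ab' -> no
  Pos 14: window 'b' -> no
Total matches: 1

1


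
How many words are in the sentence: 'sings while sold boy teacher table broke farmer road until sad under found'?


Counting words by splitting on spaces:
  Word 1: 'sings'
  Word 2: 'while'
  Word 3: 'sold'
  Word 4: 'boy'
  Word 5: 'teacher'
  Word 6: 'table'
  Word 7: 'broke'
  Word 8: 'farmer'
  Word 9: 'road'
  Word 10: 'until'
  Word 11: 'sad'
  Word 12: 'under'
  Word 13: 'found'
Total words: 13

13


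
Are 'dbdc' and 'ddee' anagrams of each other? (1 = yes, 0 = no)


Sort characters of 'dbdc': 'bcdd'
Sort characters of 'ddee': 'ddee'
Sorted forms differ -> they are NOT anagrams
Result: 0

0


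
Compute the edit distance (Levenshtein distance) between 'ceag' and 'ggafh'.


Building DP table for s1='ceag' (len 4) and s2='ggafh' (len 5):
       g  g  a  f  h
    0  1  2  3  4  5
  c 1  1  2  3  4  5
  e 2  2  2  3  4  5
  a 3  3  3  2  3  4
  g 4  3  3  3  3  4
Edit distance = dp[4][5] = 4

4


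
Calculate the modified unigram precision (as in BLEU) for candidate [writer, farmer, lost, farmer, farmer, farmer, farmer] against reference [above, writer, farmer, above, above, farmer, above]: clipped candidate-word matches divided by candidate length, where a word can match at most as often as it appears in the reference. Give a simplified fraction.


Reference word counts: {'above': 4, 'farmer': 2, 'writer': 1}
Checking each candidate word (with clipping):
  'writer' -> in reference (ref count 1, used 1/1) -> match (matches: 1)
  'farmer' -> in reference (ref count 2, used 1/2) -> match (matches: 2)
  'lost' -> not in reference -> no match (matches: 2)
  'farmer' -> in reference (ref count 2, used 2/2) -> match (matches: 3)
  'farmer' -> ref count 2 already used up (2/2) -> clipped, no match (matches: 3)
  'farmer' -> ref count 2 already used up (2/2) -> clipped, no match (matches: 3)
  'farmer' -> ref count 2 already used up (2/2) -> clipped, no match (matches: 3)
Clipped matches: 3, Candidate length: 7
Precision = 3/7

3/7


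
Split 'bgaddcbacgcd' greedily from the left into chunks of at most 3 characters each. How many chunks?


'bgaddcbacgcd' has 12 characters.
Chunking with max size 3:
  Chunk 1: 'bga' (positions 0-2)
  Chunk 2: 'ddc' (positions 3-5)
  Chunk 3: 'bac' (positions 6-8)
  Chunk 4: 'gcd' (positions 9-11)
Total chunks: ceil(12 / 3) = 4

4


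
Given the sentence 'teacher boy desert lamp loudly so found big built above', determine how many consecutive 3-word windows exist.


Word trigrams from [10] words:
  Trigram 1: (teacher boy desert)
  Trigram 2: (boy desert lamp)
  Trigram 3: (desert lamp loudly)
  Trigram 4: (lamp loudly so)
  Trigram 5: (loudly so found)
  Trigram 6: (so found big)
  Trigram 7: (found big built)
  Trigram 8: (big built above)
Total word trigrams: 10 - 2 = 8

8


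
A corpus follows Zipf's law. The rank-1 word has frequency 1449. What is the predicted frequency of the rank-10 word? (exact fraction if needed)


Zipf's law: freq(rank) = f1 / rank
f1 = 1449, rank = 10
freq = 1449 / 10
GCD(1449, 10) = 1
Simplified: 1449/10

1449/10


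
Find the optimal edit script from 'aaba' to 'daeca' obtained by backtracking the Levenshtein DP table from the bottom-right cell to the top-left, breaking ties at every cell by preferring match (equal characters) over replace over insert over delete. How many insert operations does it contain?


Edit distance = 3. Backtracking from cell (4, 5) with preference match > replace > insert > delete,
then listing the resulting alignment 'aaba' -> 'daeca' left to right:
  Step 1: insert 'd' [insertion #1]
  Step 2: keep 'a'
  Step 3: replace a->e
  Step 4: replace b->c
  Step 5: keep 'a'
Total insertions: 1

1


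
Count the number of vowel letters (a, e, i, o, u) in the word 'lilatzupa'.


Scanning each character of 'lilatzupa':
  Position 1: 'l' -> consonant (running count: 0)
  Position 2: 'i' -> vowel (running count: 1)
  Position 3: 'l' -> consonant (running count: 1)
  Position 4: 'a' -> vowel (running count: 2)
  Position 5: 't' -> consonant (running count: 2)
  Position 6: 'z' -> consonant (running count: 2)
  Position 7: 'u' -> vowel (running count: 3)
  Position 8: 'p' -> consonant (running count: 3)
  Position 9: 'a' -> vowel (running count: 4)
Total vowels: 4

4


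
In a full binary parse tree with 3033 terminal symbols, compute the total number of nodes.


Leaf nodes (terminals): 3033
Internal nodes = n - 1 = 3033 - 1 = 3032
Total = leaves + internal = 3033 + 3032 = 6065

6065


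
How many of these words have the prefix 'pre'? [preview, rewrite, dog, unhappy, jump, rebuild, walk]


Checking each word for prefix 'pre':
  'preview' -> YES, starts with 'pre' (count: 1)
  'rewrite' -> no (count: 1)
  'dog' -> no (count: 1)
  'unhappy' -> no (count: 1)
  'jump' -> no (count: 1)
  'rebuild' -> no (count: 1)
  'walk' -> no (count: 1)
Total with prefix 'pre': 1

1


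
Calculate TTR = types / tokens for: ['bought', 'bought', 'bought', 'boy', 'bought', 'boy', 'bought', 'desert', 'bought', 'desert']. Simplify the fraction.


Tokens: 10
Unique types: ('bought', 'boy', 'desert') = 3
TTR = 3/10
Already in lowest terms.

3/10


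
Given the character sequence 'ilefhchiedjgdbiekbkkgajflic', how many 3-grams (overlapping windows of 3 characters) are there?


String 'ilefhchiedjgdbiekbkkgajflic' has length L = 27.
Number of overlapping n-grams = L - n + 1
Substituting: 27 - 3 + 1 = 25

25


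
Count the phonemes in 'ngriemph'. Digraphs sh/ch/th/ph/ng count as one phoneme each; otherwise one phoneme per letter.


Parsing 'ngriemph' greedily, digraphs first:
  'ng' -> digraph (1 consonant phoneme) (phonemes so far: 1)
  'r' -> consonant phoneme (phonemes so far: 2)
  'i' -> vowel phoneme (phonemes so far: 3)
  'e' -> vowel phoneme (phonemes so far: 4)
  'm' -> consonant phoneme (phonemes so far: 5)
  'ph' -> digraph (1 consonant phoneme) (phonemes so far: 6)
Total phonemes: 6

6


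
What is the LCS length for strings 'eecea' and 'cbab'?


DP table for LCS of 'eecea' and 'cbab':
       c  b  a  b
    0  0  0  0  0
  e 0  0  0  0  0
  e 0  0  0  0  0
  c 0  1  1  1  1
  e 0  1  1  1  1
  a 0  1  1  2  2
LCS: 'ca'
LCS length = 2

2


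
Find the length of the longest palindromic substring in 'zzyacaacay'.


Scanning 'zzyacaacay' for palindromic substrings.
Substring at positions 2-9: 'yacaacay'.
Check: reverse('yacaacay') = 'yacaacay' -> palindrome confirmed.
Neighbouring characters ('z' / '-') break symmetry, so it cannot extend further.
No longer palindromic substring exists; longest length = 8

8


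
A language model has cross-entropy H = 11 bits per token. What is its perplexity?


Perplexity formula: PP = 2^H
H = 11
PP = 2^11
PP = 2^11 = 2048

2048


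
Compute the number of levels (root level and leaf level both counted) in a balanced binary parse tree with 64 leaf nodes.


In a balanced binary tree with n leaves the deepest leaf is ceil(log2(n)) edges below the root,
so counting node levels inclusive of root and leaves gives ceil(log2(n)) + 1 levels.
log2(64) = 6.0000
ceil(6.0000) = 6
levels = 6 + 1 = 7

7


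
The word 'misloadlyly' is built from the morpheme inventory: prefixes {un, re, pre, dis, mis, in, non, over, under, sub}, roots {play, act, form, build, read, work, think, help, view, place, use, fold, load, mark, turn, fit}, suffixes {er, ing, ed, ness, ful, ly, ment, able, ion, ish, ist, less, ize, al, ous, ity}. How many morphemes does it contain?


Segmenting 'misloadlyly' against the inventory:
  'mis' -> prefix (morpheme 1)
  'load' -> root (morpheme 2)
  'ly' -> suffix (morpheme 3)
  'ly' -> suffix (morpheme 4)
Total morphemes: 4

4


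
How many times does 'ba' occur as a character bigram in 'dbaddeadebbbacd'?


Scanning 'dbaddeadebbbacd' for bigram 'ba':
  Position 0: 'db' -> no
  Position 1: 'ba' -> MATCH
  Position 2: 'ad' -> no
  Position 3: 'dd' -> no
  Position 4: 'de' -> no
  Position 5: 'ea' -> no
  Position 6: 'ad' -> no
  Position 7: 'de' -> no
  Position 8: 'eb' -> no
  Position 9: 'bb' -> no
  Position 10: 'bb' -> no
  Position 11: 'ba' -> MATCH
  Position 12: 'ac' -> no
  Position 13: 'cd' -> no
Total matches: 2

2


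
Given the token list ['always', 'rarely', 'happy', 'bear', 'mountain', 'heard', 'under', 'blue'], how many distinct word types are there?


Listing all tokens and tracking unique types:
  Token 1: 'always' -> NEW (unique so far: 1)
  Token 2: 'rarely' -> NEW (unique so far: 2)
  Token 3: 'happy' -> NEW (unique so far: 3)
  Token 4: 'bear' -> NEW (unique so far: 4)
  Token 5: 'mountain' -> NEW (unique so far: 5)
  Token 6: 'heard' -> NEW (unique so far: 6)
  Token 7: 'under' -> NEW (unique so far: 7)
  Token 8: 'blue' -> NEW (unique so far: 8)
Unique types: ('always', 'bear', 'blue', 'happy', 'heard', 'mountain', 'rarely', 'under')
Vocabulary size: 8

8


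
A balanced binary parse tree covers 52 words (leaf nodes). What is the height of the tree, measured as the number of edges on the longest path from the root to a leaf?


In a balanced binary tree with n leaves the deepest leaf is ceil(log2(n)) edges below the root.
log2(52) = 5.7004
ceil(5.7004) = 6
height (edges) = 6

6


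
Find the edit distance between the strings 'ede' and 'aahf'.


Building DP table for s1='ede' (len 3) and s2='aahf' (len 4):
       a  a  h  f
    0  1  2  3  4
  e 1  1  2  3  4
  d 2  2  2  3  4
  e 3  3  3  3  4
Edit distance = dp[3][4] = 4

4


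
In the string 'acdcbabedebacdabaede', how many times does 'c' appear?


Scanning 'acdcbabedebacdabaede' for 'c':
  Position 1: 'c' -> MATCH (count: 1)
  Position 3: 'c' -> MATCH (count: 2)
  Position 12: 'c' -> MATCH (count: 3)
Total occurrences of 'c': 3

3


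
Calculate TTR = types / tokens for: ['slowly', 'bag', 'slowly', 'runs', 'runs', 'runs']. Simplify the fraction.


Tokens: 6
Unique types: ('bag', 'runs', 'slowly') = 3
TTR = 3/6
Simplify: divide both by 3 -> 1/2
TTR = 1/2

1/2


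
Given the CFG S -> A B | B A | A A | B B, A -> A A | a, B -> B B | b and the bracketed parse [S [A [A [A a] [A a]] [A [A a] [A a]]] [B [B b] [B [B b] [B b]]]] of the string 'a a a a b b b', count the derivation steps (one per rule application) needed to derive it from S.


Every bracketed nonterminal node [X ...] in the tree is produced by exactly one rule application.
Reading the tree off as a leftmost derivation:
  Step 1: S  =>  A B   (applied S -> A B)
  Step 2: A B  =>  A A B   (applied A -> A A)
  Step 3: A A B  =>  A A A B   (applied A -> A A)
  Step 4: A A A B  =>  a A A B   (applied A -> a)
  Step 5: a A A B  =>  a a A B   (applied A -> a)
  Step 6: a a A B  =>  a a A A B   (applied A -> A A)
  Step 7: a a A A B  =>  a a a A B   (applied A -> a)
  Step 8: a a a A B  =>  a a a a B   (applied A -> a)
  Step 9: a a a a B  =>  a a a a B B   (applied B -> B B)
  Step 10: a a a a B B  =>  a a a a b B   (applied B -> b)
  Step 11: a a a a b B  =>  a a a a b B B   (applied B -> B B)
  Step 12: a a a a b B B  =>  a a a a b b B   (applied B -> b)
  Step 13: a a a a b b B  =>  a a a a b b b   (applied B -> b)
Final yield: a a a a b b b
Total rewrite steps: 13

13


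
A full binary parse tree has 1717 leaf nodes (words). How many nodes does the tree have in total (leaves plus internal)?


Leaf nodes (terminals): 1717
Internal nodes = n - 1 = 1717 - 1 = 1716
Total = leaves + internal = 1717 + 1716 = 3433

3433


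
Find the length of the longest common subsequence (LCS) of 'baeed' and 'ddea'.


DP table for LCS of 'baeed' and 'ddea':
       d  d  e  a
    0  0  0  0  0
  b 0  0  0  0  0
  a 0  0  0  0  1
  e 0  0  0  1  1
  e 0  0  0  1  1
  d 0  1  1  1  1
LCS: 'a'
LCS length = 1

1


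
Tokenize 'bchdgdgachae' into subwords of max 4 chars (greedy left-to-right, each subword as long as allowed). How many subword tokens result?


'bchdgdgachae' has 12 characters.
Chunking with max size 4:
  Chunk 1: 'bchd' (positions 0-3)
  Chunk 2: 'gdga' (positions 4-7)
  Chunk 3: 'chae' (positions 8-11)
Total chunks: ceil(12 / 4) = 3

3


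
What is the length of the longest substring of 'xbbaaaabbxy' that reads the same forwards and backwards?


Scanning 'xbbaaaabbxy' for palindromic substrings.
Substring at positions 0-9: 'xbbaaaabbx'.
Check: reverse('xbbaaaabbx') = 'xbbaaaabbx' -> palindrome confirmed.
Neighbouring characters ('-' / 'y') break symmetry, so it cannot extend further.
No longer palindromic substring exists; longest length = 10

10


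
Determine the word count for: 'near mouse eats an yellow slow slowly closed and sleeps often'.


Counting words by splitting on spaces:
  Word 1: 'near'
  Word 2: 'mouse'
  Word 3: 'eats'
  Word 4: 'an'
  Word 5: 'yellow'
  Word 6: 'slow'
  Word 7: 'slowly'
  Word 8: 'closed'
  Word 9: 'and'
  Word 10: 'sleeps'
  Word 11: 'often'
Total words: 11

11


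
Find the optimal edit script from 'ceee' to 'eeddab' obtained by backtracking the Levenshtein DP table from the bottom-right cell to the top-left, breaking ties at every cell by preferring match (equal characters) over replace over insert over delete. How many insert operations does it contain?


Edit distance = 5. Backtracking from cell (4, 6) with preference match > replace > insert > delete,
then listing the resulting alignment 'ceee' -> 'eeddab' left to right:
  Step 1: replace c->e
  Step 2: keep 'e'
  Step 3: insert 'd' [insertion #1]
  Step 4: insert 'd' [insertion #2]
  Step 5: replace e->a
  Step 6: replace e->b
Total insertions: 2

2


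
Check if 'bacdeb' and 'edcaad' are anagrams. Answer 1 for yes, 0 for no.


Sort characters of 'bacdeb': 'abbcde'
Sort characters of 'edcaad': 'aacdde'
Sorted forms differ -> they are NOT anagrams
Result: 0

0


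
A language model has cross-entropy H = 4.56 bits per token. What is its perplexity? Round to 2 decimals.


Perplexity formula: PP = 2^H
H = 4.56
PP = 2^4.56
Decompose: 2^4.56 = 2^4 * 2^0.56
2^4 = 16, 2^0.56 ~ 1.4742692
PP ~ 16 * 1.4742692 = 23.5883072
Rounded to 2 decimals: 23.59

23.59


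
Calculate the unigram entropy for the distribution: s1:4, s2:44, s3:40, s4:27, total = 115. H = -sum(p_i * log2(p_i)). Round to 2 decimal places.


Computing entropy H = -sum(p_i * log2(p_i)):
  s1: p = 4/115 = 0.0348, -p*log2(p) = 0.1685
  s2: p = 44/115 = 0.3826, -p*log2(p) = 0.5303
  s3: p = 40/115 = 0.3478, -p*log2(p) = 0.5299
  s4: p = 27/115 = 0.2348, -p*log2(p) = 0.4908
H = sum of terms = 1.7195
Rounded to 2 decimals: 1.72

1.72


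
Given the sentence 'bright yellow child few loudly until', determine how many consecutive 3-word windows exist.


Word trigrams from [6] words:
  Trigram 1: (bright yellow child)
  Trigram 2: (yellow child few)
  Trigram 3: (child few loudly)
  Trigram 4: (few loudly until)
Total word trigrams: 6 - 2 = 4

4


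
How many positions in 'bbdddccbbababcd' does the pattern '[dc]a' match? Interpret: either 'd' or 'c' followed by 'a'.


Pattern: [dc]a means either 'd' or 'c' followed by 'a'.
Scanning 'bbdddccbbababcd' position-by-position:
  Pos 0: window 'bb' -> no
  Pos 1: window 'bd' -> no
  Pos 2: window 'dd' -> no
  Pos 3: window 'dd' -> no
  Pos 4: window 'dc' -> no
  Pos 5: window 'cc' -> no
  Pos 6: window 'cb' -> no
  Pos 7: window 'bb' -> no
  Pos 8: window 'ba' -> no
  Pos 9: window 'ab' -> no
  Pos 10: window 'ba' -> no
  Pos 11: window 'ab' -> no
  Pos 12: window 'bc' -> no
  Pos 13: window 'cd' -> no
  Pos 14: window 'd' -> no
Total matches: 0

0


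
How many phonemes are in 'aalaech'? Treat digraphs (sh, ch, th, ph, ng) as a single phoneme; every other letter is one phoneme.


Parsing 'aalaech' greedily, digraphs first:
  'a' -> vowel phoneme (phonemes so far: 1)
  'a' -> vowel phoneme (phonemes so far: 2)
  'l' -> consonant phoneme (phonemes so far: 3)
  'a' -> vowel phoneme (phonemes so far: 4)
  'e' -> vowel phoneme (phonemes so far: 5)
  'ch' -> digraph (1 consonant phoneme) (phonemes so far: 6)
Total phonemes: 6

6


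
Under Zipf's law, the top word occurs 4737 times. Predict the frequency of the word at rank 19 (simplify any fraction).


Zipf's law: freq(rank) = f1 / rank
f1 = 4737, rank = 19
freq = 4737 / 19
GCD(4737, 19) = 1
Simplified: 4737/19

4737/19


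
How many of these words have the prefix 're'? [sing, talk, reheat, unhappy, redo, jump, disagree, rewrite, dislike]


Checking each word for prefix 're':
  'sing' -> no (count: 0)
  'talk' -> no (count: 0)
  'reheat' -> YES, starts with 're' (count: 1)
  'unhappy' -> no (count: 1)
  'redo' -> YES, starts with 're' (count: 2)
  'jump' -> no (count: 2)
  'disagree' -> no (count: 2)
  'rewrite' -> YES, starts with 're' (count: 3)
  'dislike' -> no (count: 3)
Total with prefix 're': 3

3


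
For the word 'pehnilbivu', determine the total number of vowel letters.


Scanning each character of 'pehnilbivu':
  Position 1: 'p' -> consonant (running count: 0)
  Position 2: 'e' -> vowel (running count: 1)
  Position 3: 'h' -> consonant (running count: 1)
  Position 4: 'n' -> consonant (running count: 1)
  Position 5: 'i' -> vowel (running count: 2)
  Position 6: 'l' -> consonant (running count: 2)
  Position 7: 'b' -> consonant (running count: 2)
  Position 8: 'i' -> vowel (running count: 3)
  Position 9: 'v' -> consonant (running count: 3)
  Position 10: 'u' -> vowel (running count: 4)
Total vowels: 4

4


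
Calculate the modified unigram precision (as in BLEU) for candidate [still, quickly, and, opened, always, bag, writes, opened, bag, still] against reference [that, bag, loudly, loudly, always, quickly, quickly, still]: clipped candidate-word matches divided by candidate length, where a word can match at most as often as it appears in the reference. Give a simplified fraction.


Reference word counts: {'always': 1, 'bag': 1, 'loudly': 2, 'quickly': 2, 'still': 1, 'that': 1}
Checking each candidate word (with clipping):
  'still' -> in reference (ref count 1, used 1/1) -> match (matches: 1)
  'quickly' -> in reference (ref count 2, used 1/2) -> match (matches: 2)
  'and' -> not in reference -> no match (matches: 2)
  'opened' -> not in reference -> no match (matches: 2)
  'always' -> in reference (ref count 1, used 1/1) -> match (matches: 3)
  'bag' -> in reference (ref count 1, used 1/1) -> match (matches: 4)
  'writes' -> not in reference -> no match (matches: 4)
  'opened' -> not in reference -> no match (matches: 4)
  'bag' -> ref count 1 already used up (1/1) -> clipped, no match (matches: 4)
  'still' -> ref count 1 already used up (1/1) -> clipped, no match (matches: 4)
Clipped matches: 4, Candidate length: 10
Precision = 4/10 = 2/5

2/5
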